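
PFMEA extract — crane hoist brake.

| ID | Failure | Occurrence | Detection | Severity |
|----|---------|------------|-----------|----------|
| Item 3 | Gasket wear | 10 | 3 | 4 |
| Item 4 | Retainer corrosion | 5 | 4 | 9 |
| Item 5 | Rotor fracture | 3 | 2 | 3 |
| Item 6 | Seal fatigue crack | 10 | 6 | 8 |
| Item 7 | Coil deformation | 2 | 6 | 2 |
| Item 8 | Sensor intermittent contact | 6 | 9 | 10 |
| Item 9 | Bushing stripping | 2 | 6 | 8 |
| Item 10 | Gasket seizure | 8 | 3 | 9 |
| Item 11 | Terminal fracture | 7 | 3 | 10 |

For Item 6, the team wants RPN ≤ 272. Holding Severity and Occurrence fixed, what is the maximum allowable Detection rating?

Item 6: S=8, O=10, D=6 → current RPN = 480.
Fixed product = 80. Need 80 × D ≤ 272, so D ≤ 272/80 = 3.40.
Maximum integer Detection rating = 3 (gives RPN 240; D=4 would give 320 > 272).

3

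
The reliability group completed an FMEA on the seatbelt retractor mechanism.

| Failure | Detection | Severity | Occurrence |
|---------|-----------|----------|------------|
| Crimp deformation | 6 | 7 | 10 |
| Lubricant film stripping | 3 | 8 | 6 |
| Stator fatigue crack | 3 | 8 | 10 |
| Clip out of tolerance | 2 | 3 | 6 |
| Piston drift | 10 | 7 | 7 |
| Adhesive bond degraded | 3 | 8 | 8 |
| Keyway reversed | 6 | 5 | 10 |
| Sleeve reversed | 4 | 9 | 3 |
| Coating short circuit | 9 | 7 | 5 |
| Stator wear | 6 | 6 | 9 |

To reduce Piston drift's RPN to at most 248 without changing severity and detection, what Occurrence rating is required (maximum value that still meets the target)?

Piston drift: S=7, O=7, D=10 → current RPN = 490.
Fixed product = 70. Need 70 × O ≤ 248, so O ≤ 248/70 = 3.54.
Maximum integer Occurrence rating = 3 (gives RPN 210; O=4 would give 280 > 248).

3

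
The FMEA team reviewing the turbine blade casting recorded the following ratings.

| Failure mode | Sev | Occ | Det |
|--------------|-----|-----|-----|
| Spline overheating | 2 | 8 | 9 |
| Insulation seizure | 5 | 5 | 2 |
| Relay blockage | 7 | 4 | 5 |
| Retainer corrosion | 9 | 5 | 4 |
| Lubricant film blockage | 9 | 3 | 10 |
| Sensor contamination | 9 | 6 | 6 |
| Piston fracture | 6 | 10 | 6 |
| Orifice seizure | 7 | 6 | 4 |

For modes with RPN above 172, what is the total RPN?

1134

RPN = Severity × Occurrence × Detection:
  Spline overheating: 2 × 8 × 9 = 144
  Insulation seizure: 5 × 5 × 2 = 50
  Relay blockage: 7 × 4 × 5 = 140
  Retainer corrosion: 9 × 5 × 4 = 180
  Lubricant film blockage: 9 × 3 × 10 = 270
  Sensor contamination: 9 × 6 × 6 = 324
  Piston fracture: 6 × 10 × 6 = 360
  Orifice seizure: 7 × 6 × 4 = 168
RPN > 172: Retainer corrosion (180), Lubricant film blockage (270), Sensor contamination (324), Piston fracture (360).
Sum: 180 + 270 + 324 + 360 = 1134.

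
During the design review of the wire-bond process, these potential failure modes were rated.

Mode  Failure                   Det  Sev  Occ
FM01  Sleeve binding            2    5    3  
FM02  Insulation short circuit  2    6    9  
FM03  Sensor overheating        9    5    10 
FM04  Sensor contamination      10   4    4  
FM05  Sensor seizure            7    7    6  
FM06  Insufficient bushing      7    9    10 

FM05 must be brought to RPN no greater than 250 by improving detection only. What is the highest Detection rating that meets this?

5

FM05: S=7, O=6, D=7 → current RPN = 294.
Fixed product = 42. Need 42 × D ≤ 250, so D ≤ 250/42 = 5.95.
Maximum integer Detection rating = 5 (gives RPN 210; D=6 would give 252 > 250).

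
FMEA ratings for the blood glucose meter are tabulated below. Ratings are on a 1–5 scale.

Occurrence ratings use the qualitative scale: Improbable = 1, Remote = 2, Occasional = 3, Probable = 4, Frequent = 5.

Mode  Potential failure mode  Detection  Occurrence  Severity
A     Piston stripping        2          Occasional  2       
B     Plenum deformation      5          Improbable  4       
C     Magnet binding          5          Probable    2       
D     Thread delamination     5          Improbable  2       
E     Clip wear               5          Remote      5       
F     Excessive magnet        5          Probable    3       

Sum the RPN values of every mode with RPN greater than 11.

RPN = Severity × Occurrence × Detection:
  A: 2 × 3 × 2 = 12
  B: 4 × 1 × 5 = 20
  C: 2 × 4 × 5 = 40
  D: 2 × 1 × 5 = 10
  E: 5 × 2 × 5 = 50
  F: 3 × 4 × 5 = 60
RPN > 11: A (12), B (20), C (40), E (50), F (60).
Sum: 12 + 20 + 40 + 50 + 60 = 182.

182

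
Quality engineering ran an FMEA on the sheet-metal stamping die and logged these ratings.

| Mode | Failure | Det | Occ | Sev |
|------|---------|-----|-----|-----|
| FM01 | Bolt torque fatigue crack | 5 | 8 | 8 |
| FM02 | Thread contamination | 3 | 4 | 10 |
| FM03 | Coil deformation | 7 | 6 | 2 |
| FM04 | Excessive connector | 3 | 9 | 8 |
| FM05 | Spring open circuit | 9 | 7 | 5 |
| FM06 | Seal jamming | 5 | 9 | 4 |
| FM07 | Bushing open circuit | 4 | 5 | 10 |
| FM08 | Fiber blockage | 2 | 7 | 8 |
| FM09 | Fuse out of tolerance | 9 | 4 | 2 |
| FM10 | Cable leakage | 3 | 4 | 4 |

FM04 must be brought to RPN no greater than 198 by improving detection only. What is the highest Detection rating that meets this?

2

FM04: S=8, O=9, D=3 → current RPN = 216.
Fixed product = 72. Need 72 × D ≤ 198, so D ≤ 198/72 = 2.75.
Maximum integer Detection rating = 2 (gives RPN 144; D=3 would give 216 > 198).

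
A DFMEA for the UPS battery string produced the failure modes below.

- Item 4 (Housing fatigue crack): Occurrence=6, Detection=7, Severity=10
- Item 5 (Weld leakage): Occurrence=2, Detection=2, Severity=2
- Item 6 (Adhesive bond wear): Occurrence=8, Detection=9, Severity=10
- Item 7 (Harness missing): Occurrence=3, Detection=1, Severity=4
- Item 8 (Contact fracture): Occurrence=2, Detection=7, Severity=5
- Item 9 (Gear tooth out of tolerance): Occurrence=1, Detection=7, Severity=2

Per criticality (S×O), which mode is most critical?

Criticality = Severity × Occurrence:
  Item 4: 10 × 6 = 60
  Item 5: 2 × 2 = 4
  Item 6: 10 × 8 = 80
  Item 7: 4 × 3 = 12
  Item 8: 5 × 2 = 10
  Item 9: 2 × 1 = 2
Highest criticality is 80 → Item 6.

Item 6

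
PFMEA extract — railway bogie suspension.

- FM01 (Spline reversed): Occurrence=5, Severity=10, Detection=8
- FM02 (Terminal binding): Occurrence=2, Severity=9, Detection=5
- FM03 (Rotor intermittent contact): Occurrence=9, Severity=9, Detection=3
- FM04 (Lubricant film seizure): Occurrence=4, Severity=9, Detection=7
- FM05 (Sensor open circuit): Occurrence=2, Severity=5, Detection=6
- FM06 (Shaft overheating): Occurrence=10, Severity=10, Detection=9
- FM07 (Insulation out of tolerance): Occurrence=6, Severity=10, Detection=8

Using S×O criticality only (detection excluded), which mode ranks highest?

FM06

Criticality = Severity × Occurrence:
  FM01: 10 × 5 = 50
  FM02: 9 × 2 = 18
  FM03: 9 × 9 = 81
  FM04: 9 × 4 = 36
  FM05: 5 × 2 = 10
  FM06: 10 × 10 = 100
  FM07: 10 × 6 = 60
Highest criticality is 100 → FM06.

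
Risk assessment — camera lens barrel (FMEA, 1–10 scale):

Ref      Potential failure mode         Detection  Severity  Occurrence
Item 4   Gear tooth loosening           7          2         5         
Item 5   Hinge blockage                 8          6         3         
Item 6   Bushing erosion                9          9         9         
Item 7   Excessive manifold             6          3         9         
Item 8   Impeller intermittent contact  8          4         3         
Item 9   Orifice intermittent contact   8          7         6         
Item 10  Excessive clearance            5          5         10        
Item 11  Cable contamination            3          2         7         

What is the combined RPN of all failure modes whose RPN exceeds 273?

1065

RPN = Severity × Occurrence × Detection:
  Item 4: 2 × 5 × 7 = 70
  Item 5: 6 × 3 × 8 = 144
  Item 6: 9 × 9 × 9 = 729
  Item 7: 3 × 9 × 6 = 162
  Item 8: 4 × 3 × 8 = 96
  Item 9: 7 × 6 × 8 = 336
  Item 10: 5 × 10 × 5 = 250
  Item 11: 2 × 7 × 3 = 42
RPN > 273: Item 6 (729), Item 9 (336).
Sum: 729 + 336 = 1065.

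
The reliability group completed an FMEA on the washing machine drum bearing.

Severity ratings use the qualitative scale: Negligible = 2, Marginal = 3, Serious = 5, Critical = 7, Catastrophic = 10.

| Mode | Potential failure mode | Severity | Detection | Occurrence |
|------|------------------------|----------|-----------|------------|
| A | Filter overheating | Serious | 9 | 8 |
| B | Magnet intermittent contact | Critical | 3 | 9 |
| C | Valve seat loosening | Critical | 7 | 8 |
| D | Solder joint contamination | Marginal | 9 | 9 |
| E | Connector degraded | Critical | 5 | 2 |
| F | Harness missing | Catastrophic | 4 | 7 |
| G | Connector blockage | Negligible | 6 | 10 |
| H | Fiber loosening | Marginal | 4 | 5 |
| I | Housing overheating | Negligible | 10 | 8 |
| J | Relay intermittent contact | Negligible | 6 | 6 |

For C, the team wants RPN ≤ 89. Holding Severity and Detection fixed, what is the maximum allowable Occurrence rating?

C: S=7, O=8, D=7 → current RPN = 392.
Fixed product = 49. Need 49 × O ≤ 89, so O ≤ 89/49 = 1.82.
Maximum integer Occurrence rating = 1 (gives RPN 49; O=2 would give 98 > 89).

1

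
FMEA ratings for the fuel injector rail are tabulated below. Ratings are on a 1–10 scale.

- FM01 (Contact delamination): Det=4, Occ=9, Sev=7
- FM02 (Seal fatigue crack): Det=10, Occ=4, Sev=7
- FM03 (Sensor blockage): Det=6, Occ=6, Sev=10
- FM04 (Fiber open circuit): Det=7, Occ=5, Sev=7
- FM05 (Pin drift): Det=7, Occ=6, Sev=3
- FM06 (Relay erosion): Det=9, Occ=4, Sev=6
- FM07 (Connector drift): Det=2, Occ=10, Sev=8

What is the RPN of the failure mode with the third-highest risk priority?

RPN = Severity × Occurrence × Detection:
  FM01: 7 × 9 × 4 = 252
  FM02: 7 × 4 × 10 = 280
  FM03: 10 × 6 × 6 = 360
  FM04: 7 × 5 × 7 = 245
  FM05: 3 × 6 × 7 = 126
  FM06: 6 × 4 × 9 = 216
  FM07: 8 × 10 × 2 = 160
Sorted descending: 360, 280, 252, 245, 216, 160, 126.
The third-highest RPN is 252 (FM01).

252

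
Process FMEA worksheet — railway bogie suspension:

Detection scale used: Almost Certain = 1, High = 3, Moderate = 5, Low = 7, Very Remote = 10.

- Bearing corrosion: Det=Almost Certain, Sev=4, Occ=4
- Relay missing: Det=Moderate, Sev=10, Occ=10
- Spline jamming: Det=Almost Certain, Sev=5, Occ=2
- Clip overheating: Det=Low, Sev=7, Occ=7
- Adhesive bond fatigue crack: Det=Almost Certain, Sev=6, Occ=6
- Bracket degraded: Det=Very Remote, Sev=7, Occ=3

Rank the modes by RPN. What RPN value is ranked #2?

RPN = Severity × Occurrence × Detection:
  Bearing corrosion: 4 × 4 × 1 = 16
  Relay missing: 10 × 10 × 5 = 500
  Spline jamming: 5 × 2 × 1 = 10
  Clip overheating: 7 × 7 × 7 = 343
  Adhesive bond fatigue crack: 6 × 6 × 1 = 36
  Bracket degraded: 7 × 3 × 10 = 210
Sorted descending: 500, 343, 210, 36, 16, 10.
The second-highest RPN is 343 (Clip overheating).

343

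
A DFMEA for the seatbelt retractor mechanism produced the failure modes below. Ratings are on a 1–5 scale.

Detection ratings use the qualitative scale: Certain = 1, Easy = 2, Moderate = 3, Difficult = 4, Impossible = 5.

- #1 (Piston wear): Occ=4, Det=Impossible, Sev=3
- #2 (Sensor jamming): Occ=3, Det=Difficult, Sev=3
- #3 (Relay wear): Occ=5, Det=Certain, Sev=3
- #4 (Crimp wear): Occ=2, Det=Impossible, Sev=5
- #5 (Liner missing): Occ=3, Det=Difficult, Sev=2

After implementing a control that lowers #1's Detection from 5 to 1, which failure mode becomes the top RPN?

RPN = Severity × Occurrence × Detection:
  #1: 3 × 4 × 5 = 60
  #2: 3 × 3 × 4 = 36
  #3: 3 × 5 × 1 = 15
  #4: 5 × 2 × 5 = 50
  #5: 2 × 3 × 4 = 24
After action: #1 → 3 × 4 × 1 = 12.
Revised RPNs: #4=50, #2=36, #5=24, #3=15, #1=12.
Highest is now #4 (50).

#4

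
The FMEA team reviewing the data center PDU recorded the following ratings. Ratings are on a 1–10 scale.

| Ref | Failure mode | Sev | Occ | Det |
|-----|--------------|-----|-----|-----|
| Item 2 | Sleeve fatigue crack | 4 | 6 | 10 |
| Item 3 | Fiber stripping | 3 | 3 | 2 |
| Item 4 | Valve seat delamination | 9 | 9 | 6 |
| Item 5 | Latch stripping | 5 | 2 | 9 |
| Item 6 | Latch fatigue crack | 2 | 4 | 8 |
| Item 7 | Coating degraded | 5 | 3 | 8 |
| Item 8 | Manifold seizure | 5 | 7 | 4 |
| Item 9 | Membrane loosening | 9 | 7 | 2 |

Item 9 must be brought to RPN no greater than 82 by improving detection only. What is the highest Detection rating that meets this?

Item 9: S=9, O=7, D=2 → current RPN = 126.
Fixed product = 63. Need 63 × D ≤ 82, so D ≤ 82/63 = 1.30.
Maximum integer Detection rating = 1 (gives RPN 63; D=2 would give 126 > 82).

1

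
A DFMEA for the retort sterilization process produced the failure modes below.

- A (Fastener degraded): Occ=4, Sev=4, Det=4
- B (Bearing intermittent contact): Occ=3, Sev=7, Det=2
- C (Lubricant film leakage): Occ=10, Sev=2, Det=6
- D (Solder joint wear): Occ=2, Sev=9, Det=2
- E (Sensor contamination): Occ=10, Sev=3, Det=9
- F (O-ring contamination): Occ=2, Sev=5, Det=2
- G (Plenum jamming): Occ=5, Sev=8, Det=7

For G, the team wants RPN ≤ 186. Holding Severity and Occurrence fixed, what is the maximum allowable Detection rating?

4

G: S=8, O=5, D=7 → current RPN = 280.
Fixed product = 40. Need 40 × D ≤ 186, so D ≤ 186/40 = 4.65.
Maximum integer Detection rating = 4 (gives RPN 160; D=5 would give 200 > 186).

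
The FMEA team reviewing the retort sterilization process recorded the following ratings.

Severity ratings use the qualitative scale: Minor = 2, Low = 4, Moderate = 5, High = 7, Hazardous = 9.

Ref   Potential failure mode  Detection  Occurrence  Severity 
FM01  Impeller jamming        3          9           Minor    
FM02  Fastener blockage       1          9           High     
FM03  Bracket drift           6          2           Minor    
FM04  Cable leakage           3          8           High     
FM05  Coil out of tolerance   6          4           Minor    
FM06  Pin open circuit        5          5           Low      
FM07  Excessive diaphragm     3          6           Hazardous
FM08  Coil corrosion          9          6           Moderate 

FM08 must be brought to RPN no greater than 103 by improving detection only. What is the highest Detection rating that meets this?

FM08: S=5, O=6, D=9 → current RPN = 270.
Fixed product = 30. Need 30 × D ≤ 103, so D ≤ 103/30 = 3.43.
Maximum integer Detection rating = 3 (gives RPN 90; D=4 would give 120 > 103).

3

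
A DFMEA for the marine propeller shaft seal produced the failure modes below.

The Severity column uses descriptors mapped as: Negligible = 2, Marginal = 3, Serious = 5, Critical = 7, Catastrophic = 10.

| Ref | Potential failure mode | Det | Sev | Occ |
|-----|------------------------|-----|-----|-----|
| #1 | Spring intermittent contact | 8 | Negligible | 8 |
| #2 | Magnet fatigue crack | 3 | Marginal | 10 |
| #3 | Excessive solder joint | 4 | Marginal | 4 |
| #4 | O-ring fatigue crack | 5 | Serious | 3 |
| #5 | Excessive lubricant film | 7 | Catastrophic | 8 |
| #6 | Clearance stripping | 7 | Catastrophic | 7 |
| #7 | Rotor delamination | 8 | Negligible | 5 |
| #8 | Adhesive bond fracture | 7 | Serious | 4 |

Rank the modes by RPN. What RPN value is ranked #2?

RPN = Severity × Occurrence × Detection:
  #1: 2 × 8 × 8 = 128
  #2: 3 × 10 × 3 = 90
  #3: 3 × 4 × 4 = 48
  #4: 5 × 3 × 5 = 75
  #5: 10 × 8 × 7 = 560
  #6: 10 × 7 × 7 = 490
  #7: 2 × 5 × 8 = 80
  #8: 5 × 4 × 7 = 140
Sorted descending: 560, 490, 140, 128, 90, 80, 75, 48.
The second-highest RPN is 490 (#6).

490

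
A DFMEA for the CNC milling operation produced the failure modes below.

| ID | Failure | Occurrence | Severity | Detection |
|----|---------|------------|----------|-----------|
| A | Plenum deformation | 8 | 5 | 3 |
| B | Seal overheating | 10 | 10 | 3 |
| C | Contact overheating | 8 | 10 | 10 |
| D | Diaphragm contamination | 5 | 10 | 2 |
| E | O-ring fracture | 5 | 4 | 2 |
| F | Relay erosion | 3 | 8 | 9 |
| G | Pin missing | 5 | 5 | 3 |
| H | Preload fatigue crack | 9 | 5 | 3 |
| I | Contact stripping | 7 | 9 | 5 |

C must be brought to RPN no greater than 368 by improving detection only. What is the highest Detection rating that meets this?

4

C: S=10, O=8, D=10 → current RPN = 800.
Fixed product = 80. Need 80 × D ≤ 368, so D ≤ 368/80 = 4.60.
Maximum integer Detection rating = 4 (gives RPN 320; D=5 would give 400 > 368).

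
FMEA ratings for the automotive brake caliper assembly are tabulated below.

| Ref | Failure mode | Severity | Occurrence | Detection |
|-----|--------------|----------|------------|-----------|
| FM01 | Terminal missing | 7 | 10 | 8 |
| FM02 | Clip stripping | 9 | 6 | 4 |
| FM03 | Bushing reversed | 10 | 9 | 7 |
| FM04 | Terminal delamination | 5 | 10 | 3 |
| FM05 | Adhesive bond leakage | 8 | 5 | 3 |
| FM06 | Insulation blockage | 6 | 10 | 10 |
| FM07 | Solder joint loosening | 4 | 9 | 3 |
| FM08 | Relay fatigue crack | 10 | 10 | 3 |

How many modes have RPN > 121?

RPN = Severity × Occurrence × Detection:
  FM01: 7 × 10 × 8 = 560
  FM02: 9 × 6 × 4 = 216
  FM03: 10 × 9 × 7 = 630
  FM04: 5 × 10 × 3 = 150
  FM05: 8 × 5 × 3 = 120
  FM06: 6 × 10 × 10 = 600
  FM07: 4 × 9 × 3 = 108
  FM08: 10 × 10 × 3 = 300
Modes with RPN > 121: FM01 (560), FM02 (216), FM03 (630), FM04 (150), FM06 (600), FM08 (300) → 6.

6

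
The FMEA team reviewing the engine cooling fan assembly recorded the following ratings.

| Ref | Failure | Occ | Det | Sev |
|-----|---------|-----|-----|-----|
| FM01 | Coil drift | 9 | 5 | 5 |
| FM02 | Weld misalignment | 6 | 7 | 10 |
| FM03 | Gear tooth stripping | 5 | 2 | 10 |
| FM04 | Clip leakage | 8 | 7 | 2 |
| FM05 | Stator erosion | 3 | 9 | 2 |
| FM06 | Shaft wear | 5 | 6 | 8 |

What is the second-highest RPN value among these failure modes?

240

RPN = Severity × Occurrence × Detection:
  FM01: 5 × 9 × 5 = 225
  FM02: 10 × 6 × 7 = 420
  FM03: 10 × 5 × 2 = 100
  FM04: 2 × 8 × 7 = 112
  FM05: 2 × 3 × 9 = 54
  FM06: 8 × 5 × 6 = 240
Sorted descending: 420, 240, 225, 112, 100, 54.
The second-highest RPN is 240 (FM06).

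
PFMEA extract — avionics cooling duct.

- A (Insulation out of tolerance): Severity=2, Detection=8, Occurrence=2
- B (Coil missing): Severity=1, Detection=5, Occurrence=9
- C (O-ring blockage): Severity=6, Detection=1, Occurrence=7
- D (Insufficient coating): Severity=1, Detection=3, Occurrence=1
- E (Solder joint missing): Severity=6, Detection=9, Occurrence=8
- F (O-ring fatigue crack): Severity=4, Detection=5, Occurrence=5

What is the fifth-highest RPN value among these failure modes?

32

RPN = Severity × Occurrence × Detection:
  A: 2 × 2 × 8 = 32
  B: 1 × 9 × 5 = 45
  C: 6 × 7 × 1 = 42
  D: 1 × 1 × 3 = 3
  E: 6 × 8 × 9 = 432
  F: 4 × 5 × 5 = 100
Sorted descending: 432, 100, 45, 42, 32, 3.
The fifth-highest RPN is 32 (A).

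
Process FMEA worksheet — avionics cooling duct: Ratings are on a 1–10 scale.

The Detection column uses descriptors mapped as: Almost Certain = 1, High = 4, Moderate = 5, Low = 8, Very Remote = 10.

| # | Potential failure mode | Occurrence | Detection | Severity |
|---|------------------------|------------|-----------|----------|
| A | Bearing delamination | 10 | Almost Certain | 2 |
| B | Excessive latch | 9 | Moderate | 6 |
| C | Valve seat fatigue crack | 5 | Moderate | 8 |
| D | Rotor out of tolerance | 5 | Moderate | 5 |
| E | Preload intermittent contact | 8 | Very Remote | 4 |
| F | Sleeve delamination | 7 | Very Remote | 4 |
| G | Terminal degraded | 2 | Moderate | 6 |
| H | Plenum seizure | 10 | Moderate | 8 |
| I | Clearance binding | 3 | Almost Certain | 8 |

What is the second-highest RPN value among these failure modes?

RPN = Severity × Occurrence × Detection:
  A: 2 × 10 × 1 = 20
  B: 6 × 9 × 5 = 270
  C: 8 × 5 × 5 = 200
  D: 5 × 5 × 5 = 125
  E: 4 × 8 × 10 = 320
  F: 4 × 7 × 10 = 280
  G: 6 × 2 × 5 = 60
  H: 8 × 10 × 5 = 400
  I: 8 × 3 × 1 = 24
Sorted descending: 400, 320, 280, 270, 200, 125, 60, 24, 20.
The second-highest RPN is 320 (E).

320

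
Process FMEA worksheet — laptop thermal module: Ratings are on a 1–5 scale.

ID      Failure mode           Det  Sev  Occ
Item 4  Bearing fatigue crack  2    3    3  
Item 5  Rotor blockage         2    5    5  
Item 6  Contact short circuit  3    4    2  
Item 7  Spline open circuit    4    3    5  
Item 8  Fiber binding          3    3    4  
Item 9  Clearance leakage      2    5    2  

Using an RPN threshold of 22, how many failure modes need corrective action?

4

RPN = Severity × Occurrence × Detection:
  Item 4: 3 × 3 × 2 = 18
  Item 5: 5 × 5 × 2 = 50
  Item 6: 4 × 2 × 3 = 24
  Item 7: 3 × 5 × 4 = 60
  Item 8: 3 × 4 × 3 = 36
  Item 9: 5 × 2 × 2 = 20
Modes with RPN ≥ 22: Item 5 (50), Item 6 (24), Item 7 (60), Item 8 (36) → 4.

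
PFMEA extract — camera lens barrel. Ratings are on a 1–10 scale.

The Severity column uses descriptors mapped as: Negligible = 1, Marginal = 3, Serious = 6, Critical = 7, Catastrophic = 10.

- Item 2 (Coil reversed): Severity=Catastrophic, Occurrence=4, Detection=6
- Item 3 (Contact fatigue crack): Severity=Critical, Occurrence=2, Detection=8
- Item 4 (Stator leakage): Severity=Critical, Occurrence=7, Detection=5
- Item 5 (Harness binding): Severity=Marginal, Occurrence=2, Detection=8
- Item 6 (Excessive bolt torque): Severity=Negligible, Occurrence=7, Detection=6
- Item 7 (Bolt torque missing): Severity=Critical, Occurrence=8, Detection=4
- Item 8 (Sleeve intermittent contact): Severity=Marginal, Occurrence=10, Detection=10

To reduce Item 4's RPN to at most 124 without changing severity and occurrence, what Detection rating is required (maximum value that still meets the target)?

2

Item 4: S=7, O=7, D=5 → current RPN = 245.
Fixed product = 49. Need 49 × D ≤ 124, so D ≤ 124/49 = 2.53.
Maximum integer Detection rating = 2 (gives RPN 98; D=3 would give 147 > 124).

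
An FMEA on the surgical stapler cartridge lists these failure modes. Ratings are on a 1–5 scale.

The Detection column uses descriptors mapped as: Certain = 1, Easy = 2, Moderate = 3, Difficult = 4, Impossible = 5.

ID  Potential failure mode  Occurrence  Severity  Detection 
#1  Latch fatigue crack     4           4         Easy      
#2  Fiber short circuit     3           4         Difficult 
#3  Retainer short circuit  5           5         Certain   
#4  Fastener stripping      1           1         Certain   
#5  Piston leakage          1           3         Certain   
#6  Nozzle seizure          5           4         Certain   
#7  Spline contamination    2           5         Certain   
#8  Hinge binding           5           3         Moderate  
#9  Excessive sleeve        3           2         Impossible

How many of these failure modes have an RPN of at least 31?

3

RPN = Severity × Occurrence × Detection:
  #1: 4 × 4 × 2 = 32
  #2: 4 × 3 × 4 = 48
  #3: 5 × 5 × 1 = 25
  #4: 1 × 1 × 1 = 1
  #5: 3 × 1 × 1 = 3
  #6: 4 × 5 × 1 = 20
  #7: 5 × 2 × 1 = 10
  #8: 3 × 5 × 3 = 45
  #9: 2 × 3 × 5 = 30
Modes with RPN ≥ 31: #1 (32), #2 (48), #8 (45) → 3.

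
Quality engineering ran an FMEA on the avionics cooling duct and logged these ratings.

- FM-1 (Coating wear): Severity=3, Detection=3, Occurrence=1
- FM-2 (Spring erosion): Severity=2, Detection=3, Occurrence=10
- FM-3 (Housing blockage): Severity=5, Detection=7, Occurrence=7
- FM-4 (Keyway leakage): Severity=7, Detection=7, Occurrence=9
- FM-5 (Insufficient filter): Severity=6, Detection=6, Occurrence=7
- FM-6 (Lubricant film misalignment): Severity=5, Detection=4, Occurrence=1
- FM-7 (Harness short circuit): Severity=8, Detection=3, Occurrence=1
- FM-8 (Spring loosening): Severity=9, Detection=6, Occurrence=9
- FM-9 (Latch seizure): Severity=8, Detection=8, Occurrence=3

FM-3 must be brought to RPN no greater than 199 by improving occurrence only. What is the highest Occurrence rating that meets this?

FM-3: S=5, O=7, D=7 → current RPN = 245.
Fixed product = 35. Need 35 × O ≤ 199, so O ≤ 199/35 = 5.69.
Maximum integer Occurrence rating = 5 (gives RPN 175; O=6 would give 210 > 199).

5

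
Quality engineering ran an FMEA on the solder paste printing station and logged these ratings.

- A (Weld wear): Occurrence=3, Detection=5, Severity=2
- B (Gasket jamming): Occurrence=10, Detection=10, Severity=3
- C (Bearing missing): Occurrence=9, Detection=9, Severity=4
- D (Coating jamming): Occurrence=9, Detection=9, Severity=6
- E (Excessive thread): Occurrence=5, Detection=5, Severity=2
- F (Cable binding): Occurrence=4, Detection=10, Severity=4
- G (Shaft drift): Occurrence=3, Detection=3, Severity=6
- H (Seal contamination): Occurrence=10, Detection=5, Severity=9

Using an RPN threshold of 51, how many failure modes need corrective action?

RPN = Severity × Occurrence × Detection:
  A: 2 × 3 × 5 = 30
  B: 3 × 10 × 10 = 300
  C: 4 × 9 × 9 = 324
  D: 6 × 9 × 9 = 486
  E: 2 × 5 × 5 = 50
  F: 4 × 4 × 10 = 160
  G: 6 × 3 × 3 = 54
  H: 9 × 10 × 5 = 450
Modes with RPN ≥ 51: B (300), C (324), D (486), F (160), G (54), H (450) → 6.

6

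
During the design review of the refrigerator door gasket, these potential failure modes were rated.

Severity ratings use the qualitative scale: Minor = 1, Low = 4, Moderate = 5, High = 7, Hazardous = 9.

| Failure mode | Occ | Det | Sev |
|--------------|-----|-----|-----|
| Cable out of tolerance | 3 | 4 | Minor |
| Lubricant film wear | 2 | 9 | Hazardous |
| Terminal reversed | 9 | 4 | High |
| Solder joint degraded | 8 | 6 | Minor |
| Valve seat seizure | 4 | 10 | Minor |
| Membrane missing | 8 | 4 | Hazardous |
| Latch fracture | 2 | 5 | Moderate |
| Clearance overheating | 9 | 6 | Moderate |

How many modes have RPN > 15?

7

RPN = Severity × Occurrence × Detection:
  Cable out of tolerance: 1 × 3 × 4 = 12
  Lubricant film wear: 9 × 2 × 9 = 162
  Terminal reversed: 7 × 9 × 4 = 252
  Solder joint degraded: 1 × 8 × 6 = 48
  Valve seat seizure: 1 × 4 × 10 = 40
  Membrane missing: 9 × 8 × 4 = 288
  Latch fracture: 5 × 2 × 5 = 50
  Clearance overheating: 5 × 9 × 6 = 270
Modes with RPN > 15: Lubricant film wear (162), Terminal reversed (252), Solder joint degraded (48), Valve seat seizure (40), Membrane missing (288), Latch fracture (50), Clearance overheating (270) → 7.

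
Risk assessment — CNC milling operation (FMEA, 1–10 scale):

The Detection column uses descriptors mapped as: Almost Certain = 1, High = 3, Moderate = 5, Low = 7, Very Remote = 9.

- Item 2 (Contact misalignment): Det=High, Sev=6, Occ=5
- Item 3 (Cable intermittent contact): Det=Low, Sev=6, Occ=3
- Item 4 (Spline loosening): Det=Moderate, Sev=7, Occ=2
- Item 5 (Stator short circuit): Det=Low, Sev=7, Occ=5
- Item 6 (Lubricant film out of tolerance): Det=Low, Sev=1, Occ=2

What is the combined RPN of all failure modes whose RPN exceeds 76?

461

RPN = Severity × Occurrence × Detection:
  Item 2: 6 × 5 × 3 = 90
  Item 3: 6 × 3 × 7 = 126
  Item 4: 7 × 2 × 5 = 70
  Item 5: 7 × 5 × 7 = 245
  Item 6: 1 × 2 × 7 = 14
RPN > 76: Item 2 (90), Item 3 (126), Item 5 (245).
Sum: 90 + 126 + 245 = 461.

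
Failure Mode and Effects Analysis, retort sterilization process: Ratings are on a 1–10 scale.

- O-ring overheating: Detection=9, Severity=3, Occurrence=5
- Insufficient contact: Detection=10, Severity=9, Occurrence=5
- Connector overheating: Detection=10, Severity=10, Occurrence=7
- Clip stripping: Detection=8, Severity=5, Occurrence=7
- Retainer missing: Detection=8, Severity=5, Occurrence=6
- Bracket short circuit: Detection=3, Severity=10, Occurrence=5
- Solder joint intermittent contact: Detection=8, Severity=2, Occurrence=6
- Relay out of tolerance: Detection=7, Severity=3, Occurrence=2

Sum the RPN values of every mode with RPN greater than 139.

1820

RPN = Severity × Occurrence × Detection:
  O-ring overheating: 3 × 5 × 9 = 135
  Insufficient contact: 9 × 5 × 10 = 450
  Connector overheating: 10 × 7 × 10 = 700
  Clip stripping: 5 × 7 × 8 = 280
  Retainer missing: 5 × 6 × 8 = 240
  Bracket short circuit: 10 × 5 × 3 = 150
  Solder joint intermittent contact: 2 × 6 × 8 = 96
  Relay out of tolerance: 3 × 2 × 7 = 42
RPN > 139: Insufficient contact (450), Connector overheating (700), Clip stripping (280), Retainer missing (240), Bracket short circuit (150).
Sum: 450 + 700 + 280 + 240 + 150 = 1820.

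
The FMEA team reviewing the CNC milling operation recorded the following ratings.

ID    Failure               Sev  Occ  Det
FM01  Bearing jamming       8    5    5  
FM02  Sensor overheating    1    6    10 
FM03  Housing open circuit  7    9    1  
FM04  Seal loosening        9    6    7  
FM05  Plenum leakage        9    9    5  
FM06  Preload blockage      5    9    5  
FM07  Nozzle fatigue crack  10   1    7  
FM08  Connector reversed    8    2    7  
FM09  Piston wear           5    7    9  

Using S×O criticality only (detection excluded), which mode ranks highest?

Criticality = Severity × Occurrence:
  FM01: 8 × 5 = 40
  FM02: 1 × 6 = 6
  FM03: 7 × 9 = 63
  FM04: 9 × 6 = 54
  FM05: 9 × 9 = 81
  FM06: 5 × 9 = 45
  FM07: 10 × 1 = 10
  FM08: 8 × 2 = 16
  FM09: 5 × 7 = 35
Highest criticality is 81 → FM05.

FM05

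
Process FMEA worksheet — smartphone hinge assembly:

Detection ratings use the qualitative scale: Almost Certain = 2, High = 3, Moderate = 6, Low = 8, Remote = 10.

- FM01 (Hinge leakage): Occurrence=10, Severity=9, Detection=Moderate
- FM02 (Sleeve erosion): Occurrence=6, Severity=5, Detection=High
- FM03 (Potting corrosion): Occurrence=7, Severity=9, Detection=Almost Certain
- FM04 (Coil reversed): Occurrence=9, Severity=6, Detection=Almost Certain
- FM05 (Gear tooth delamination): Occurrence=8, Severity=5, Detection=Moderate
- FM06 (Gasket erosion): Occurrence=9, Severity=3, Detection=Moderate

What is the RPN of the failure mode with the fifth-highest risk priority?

RPN = Severity × Occurrence × Detection:
  FM01: 9 × 10 × 6 = 540
  FM02: 5 × 6 × 3 = 90
  FM03: 9 × 7 × 2 = 126
  FM04: 6 × 9 × 2 = 108
  FM05: 5 × 8 × 6 = 240
  FM06: 3 × 9 × 6 = 162
Sorted descending: 540, 240, 162, 126, 108, 90.
The fifth-highest RPN is 108 (FM04).

108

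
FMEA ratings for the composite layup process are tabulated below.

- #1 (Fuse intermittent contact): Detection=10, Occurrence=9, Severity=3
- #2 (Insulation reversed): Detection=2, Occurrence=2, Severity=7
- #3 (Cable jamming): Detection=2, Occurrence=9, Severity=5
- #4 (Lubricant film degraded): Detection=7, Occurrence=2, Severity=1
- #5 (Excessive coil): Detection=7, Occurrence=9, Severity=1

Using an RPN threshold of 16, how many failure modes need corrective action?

4

RPN = Severity × Occurrence × Detection:
  #1: 3 × 9 × 10 = 270
  #2: 7 × 2 × 2 = 28
  #3: 5 × 9 × 2 = 90
  #4: 1 × 2 × 7 = 14
  #5: 1 × 9 × 7 = 63
Modes with RPN ≥ 16: #1 (270), #2 (28), #3 (90), #5 (63) → 4.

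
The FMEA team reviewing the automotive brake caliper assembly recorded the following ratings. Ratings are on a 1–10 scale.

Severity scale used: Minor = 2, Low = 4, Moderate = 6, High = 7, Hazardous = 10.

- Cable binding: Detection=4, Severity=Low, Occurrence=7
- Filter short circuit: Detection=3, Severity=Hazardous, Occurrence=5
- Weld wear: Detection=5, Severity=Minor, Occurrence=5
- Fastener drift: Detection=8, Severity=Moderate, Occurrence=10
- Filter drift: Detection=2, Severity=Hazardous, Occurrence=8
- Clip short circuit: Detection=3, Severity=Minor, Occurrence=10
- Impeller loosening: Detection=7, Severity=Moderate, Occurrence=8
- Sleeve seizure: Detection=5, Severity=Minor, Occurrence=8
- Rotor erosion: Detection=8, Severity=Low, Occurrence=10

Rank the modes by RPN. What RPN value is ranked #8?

60

RPN = Severity × Occurrence × Detection:
  Cable binding: 4 × 7 × 4 = 112
  Filter short circuit: 10 × 5 × 3 = 150
  Weld wear: 2 × 5 × 5 = 50
  Fastener drift: 6 × 10 × 8 = 480
  Filter drift: 10 × 8 × 2 = 160
  Clip short circuit: 2 × 10 × 3 = 60
  Impeller loosening: 6 × 8 × 7 = 336
  Sleeve seizure: 2 × 8 × 5 = 80
  Rotor erosion: 4 × 10 × 8 = 320
Sorted descending: 480, 336, 320, 160, 150, 112, 80, 60, 50.
The eighth-highest RPN is 60 (Clip short circuit).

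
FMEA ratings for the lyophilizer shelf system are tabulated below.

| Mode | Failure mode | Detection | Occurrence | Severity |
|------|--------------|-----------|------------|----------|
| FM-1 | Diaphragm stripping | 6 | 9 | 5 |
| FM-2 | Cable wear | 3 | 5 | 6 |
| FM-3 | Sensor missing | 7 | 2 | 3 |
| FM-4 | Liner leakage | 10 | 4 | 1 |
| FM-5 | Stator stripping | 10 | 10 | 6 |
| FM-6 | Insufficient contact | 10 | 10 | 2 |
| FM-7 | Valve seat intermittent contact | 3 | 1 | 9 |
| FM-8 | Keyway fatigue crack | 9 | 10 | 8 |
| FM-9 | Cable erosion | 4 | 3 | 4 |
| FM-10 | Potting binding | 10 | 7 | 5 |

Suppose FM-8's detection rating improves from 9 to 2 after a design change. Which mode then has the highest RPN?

FM-5

RPN = Severity × Occurrence × Detection:
  FM-1: 5 × 9 × 6 = 270
  FM-2: 6 × 5 × 3 = 90
  FM-3: 3 × 2 × 7 = 42
  FM-4: 1 × 4 × 10 = 40
  FM-5: 6 × 10 × 10 = 600
  FM-6: 2 × 10 × 10 = 200
  FM-7: 9 × 1 × 3 = 27
  FM-8: 8 × 10 × 9 = 720
  FM-9: 4 × 3 × 4 = 48
  FM-10: 5 × 7 × 10 = 350
After action: FM-8 → 8 × 10 × 2 = 160.
Revised RPNs: FM-5=600, FM-10=350, FM-1=270, FM-6=200, FM-8=160, FM-2=90, FM-9=48, FM-3=42, FM-4=40, FM-7=27.
Highest is now FM-5 (600).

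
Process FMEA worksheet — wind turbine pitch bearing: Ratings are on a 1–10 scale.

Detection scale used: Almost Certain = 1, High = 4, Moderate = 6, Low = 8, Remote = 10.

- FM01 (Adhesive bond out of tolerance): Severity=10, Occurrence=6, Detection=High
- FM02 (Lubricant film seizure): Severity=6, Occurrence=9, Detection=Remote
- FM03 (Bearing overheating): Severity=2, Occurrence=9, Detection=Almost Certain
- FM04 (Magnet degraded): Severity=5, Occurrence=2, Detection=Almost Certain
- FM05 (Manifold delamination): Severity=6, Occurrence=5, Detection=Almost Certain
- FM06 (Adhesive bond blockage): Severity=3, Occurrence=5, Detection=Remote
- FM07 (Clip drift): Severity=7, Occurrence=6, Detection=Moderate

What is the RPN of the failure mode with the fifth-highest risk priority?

30

RPN = Severity × Occurrence × Detection:
  FM01: 10 × 6 × 4 = 240
  FM02: 6 × 9 × 10 = 540
  FM03: 2 × 9 × 1 = 18
  FM04: 5 × 2 × 1 = 10
  FM05: 6 × 5 × 1 = 30
  FM06: 3 × 5 × 10 = 150
  FM07: 7 × 6 × 6 = 252
Sorted descending: 540, 252, 240, 150, 30, 18, 10.
The fifth-highest RPN is 30 (FM05).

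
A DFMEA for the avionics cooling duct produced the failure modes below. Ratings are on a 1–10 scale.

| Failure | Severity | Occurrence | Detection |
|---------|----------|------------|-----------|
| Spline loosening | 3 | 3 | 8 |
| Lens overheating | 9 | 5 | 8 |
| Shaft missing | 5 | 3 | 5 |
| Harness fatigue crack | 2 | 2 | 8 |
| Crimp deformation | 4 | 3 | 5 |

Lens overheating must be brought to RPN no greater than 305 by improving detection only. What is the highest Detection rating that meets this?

6

Lens overheating: S=9, O=5, D=8 → current RPN = 360.
Fixed product = 45. Need 45 × D ≤ 305, so D ≤ 305/45 = 6.78.
Maximum integer Detection rating = 6 (gives RPN 270; D=7 would give 315 > 305).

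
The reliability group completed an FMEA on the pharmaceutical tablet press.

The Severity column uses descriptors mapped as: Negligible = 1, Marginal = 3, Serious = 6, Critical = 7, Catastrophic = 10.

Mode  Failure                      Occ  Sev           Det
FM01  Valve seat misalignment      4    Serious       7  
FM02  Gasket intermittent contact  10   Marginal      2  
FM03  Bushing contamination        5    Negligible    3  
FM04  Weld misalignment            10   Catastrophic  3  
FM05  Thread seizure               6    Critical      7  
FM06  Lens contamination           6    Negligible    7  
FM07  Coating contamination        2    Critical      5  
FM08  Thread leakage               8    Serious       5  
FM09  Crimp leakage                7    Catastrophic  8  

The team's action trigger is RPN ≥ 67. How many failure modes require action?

RPN = Severity × Occurrence × Detection:
  FM01: 6 × 4 × 7 = 168
  FM02: 3 × 10 × 2 = 60
  FM03: 1 × 5 × 3 = 15
  FM04: 10 × 10 × 3 = 300
  FM05: 7 × 6 × 7 = 294
  FM06: 1 × 6 × 7 = 42
  FM07: 7 × 2 × 5 = 70
  FM08: 6 × 8 × 5 = 240
  FM09: 10 × 7 × 8 = 560
Modes with RPN ≥ 67: FM01 (168), FM04 (300), FM05 (294), FM07 (70), FM08 (240), FM09 (560) → 6.

6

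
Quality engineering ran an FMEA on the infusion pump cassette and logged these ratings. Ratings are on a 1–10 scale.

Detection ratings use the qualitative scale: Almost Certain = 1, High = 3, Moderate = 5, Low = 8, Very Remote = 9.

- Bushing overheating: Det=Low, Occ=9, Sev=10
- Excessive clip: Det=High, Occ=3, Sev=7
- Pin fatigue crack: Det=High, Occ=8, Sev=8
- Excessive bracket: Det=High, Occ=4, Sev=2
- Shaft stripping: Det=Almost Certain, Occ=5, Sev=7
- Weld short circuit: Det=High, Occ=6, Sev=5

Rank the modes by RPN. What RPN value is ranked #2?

192

RPN = Severity × Occurrence × Detection:
  Bushing overheating: 10 × 9 × 8 = 720
  Excessive clip: 7 × 3 × 3 = 63
  Pin fatigue crack: 8 × 8 × 3 = 192
  Excessive bracket: 2 × 4 × 3 = 24
  Shaft stripping: 7 × 5 × 1 = 35
  Weld short circuit: 5 × 6 × 3 = 90
Sorted descending: 720, 192, 90, 63, 35, 24.
The second-highest RPN is 192 (Pin fatigue crack).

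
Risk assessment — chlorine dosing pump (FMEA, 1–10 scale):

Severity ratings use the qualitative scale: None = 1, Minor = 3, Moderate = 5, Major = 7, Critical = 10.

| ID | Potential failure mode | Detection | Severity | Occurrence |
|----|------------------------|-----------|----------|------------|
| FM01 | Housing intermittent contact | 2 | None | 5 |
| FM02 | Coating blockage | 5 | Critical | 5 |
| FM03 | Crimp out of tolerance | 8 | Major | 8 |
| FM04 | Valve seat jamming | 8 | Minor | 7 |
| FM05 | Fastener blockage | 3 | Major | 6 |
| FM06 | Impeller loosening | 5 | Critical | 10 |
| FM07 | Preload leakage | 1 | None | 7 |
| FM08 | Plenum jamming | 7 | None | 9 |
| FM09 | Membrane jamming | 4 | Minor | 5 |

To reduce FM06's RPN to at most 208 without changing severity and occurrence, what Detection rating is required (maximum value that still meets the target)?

2

FM06: S=10, O=10, D=5 → current RPN = 500.
Fixed product = 100. Need 100 × D ≤ 208, so D ≤ 208/100 = 2.08.
Maximum integer Detection rating = 2 (gives RPN 200; D=3 would give 300 > 208).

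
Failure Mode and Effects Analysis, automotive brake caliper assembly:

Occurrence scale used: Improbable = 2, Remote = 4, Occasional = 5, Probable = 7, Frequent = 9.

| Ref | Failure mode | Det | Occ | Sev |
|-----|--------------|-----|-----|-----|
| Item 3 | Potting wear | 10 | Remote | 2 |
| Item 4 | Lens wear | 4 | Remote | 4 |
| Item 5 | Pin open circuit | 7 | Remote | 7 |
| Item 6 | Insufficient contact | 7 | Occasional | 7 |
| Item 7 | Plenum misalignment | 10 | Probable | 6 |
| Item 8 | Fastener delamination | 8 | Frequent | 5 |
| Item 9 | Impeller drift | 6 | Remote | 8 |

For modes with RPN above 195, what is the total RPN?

RPN = Severity × Occurrence × Detection:
  Item 3: 2 × 4 × 10 = 80
  Item 4: 4 × 4 × 4 = 64
  Item 5: 7 × 4 × 7 = 196
  Item 6: 7 × 5 × 7 = 245
  Item 7: 6 × 7 × 10 = 420
  Item 8: 5 × 9 × 8 = 360
  Item 9: 8 × 4 × 6 = 192
RPN > 195: Item 5 (196), Item 6 (245), Item 7 (420), Item 8 (360).
Sum: 196 + 245 + 420 + 360 = 1221.

1221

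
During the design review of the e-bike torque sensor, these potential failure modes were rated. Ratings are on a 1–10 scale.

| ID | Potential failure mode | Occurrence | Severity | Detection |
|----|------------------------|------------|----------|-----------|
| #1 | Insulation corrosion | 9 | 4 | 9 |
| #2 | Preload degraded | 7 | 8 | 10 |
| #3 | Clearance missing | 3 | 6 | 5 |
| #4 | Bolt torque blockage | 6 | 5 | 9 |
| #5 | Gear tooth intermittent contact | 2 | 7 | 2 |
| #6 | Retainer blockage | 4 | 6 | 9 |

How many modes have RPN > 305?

RPN = Severity × Occurrence × Detection:
  #1: 4 × 9 × 9 = 324
  #2: 8 × 7 × 10 = 560
  #3: 6 × 3 × 5 = 90
  #4: 5 × 6 × 9 = 270
  #5: 7 × 2 × 2 = 28
  #6: 6 × 4 × 9 = 216
Modes with RPN > 305: #1 (324), #2 (560) → 2.

2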